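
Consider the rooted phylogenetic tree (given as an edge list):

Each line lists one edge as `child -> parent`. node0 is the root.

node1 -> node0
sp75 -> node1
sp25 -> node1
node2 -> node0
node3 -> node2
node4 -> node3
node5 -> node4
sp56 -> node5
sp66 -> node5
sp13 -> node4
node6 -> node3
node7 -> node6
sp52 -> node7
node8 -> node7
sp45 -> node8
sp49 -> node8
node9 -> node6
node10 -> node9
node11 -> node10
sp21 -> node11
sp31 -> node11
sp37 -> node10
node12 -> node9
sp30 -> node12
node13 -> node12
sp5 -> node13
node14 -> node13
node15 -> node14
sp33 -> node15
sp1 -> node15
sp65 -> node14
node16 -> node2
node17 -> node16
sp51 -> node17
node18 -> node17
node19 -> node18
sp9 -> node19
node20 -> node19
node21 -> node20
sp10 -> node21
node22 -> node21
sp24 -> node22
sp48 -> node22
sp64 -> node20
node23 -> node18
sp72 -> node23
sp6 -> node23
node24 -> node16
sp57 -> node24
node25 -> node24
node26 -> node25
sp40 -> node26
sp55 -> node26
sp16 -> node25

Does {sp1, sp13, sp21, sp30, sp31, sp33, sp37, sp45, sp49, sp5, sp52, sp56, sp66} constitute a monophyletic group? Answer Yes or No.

No

The MRCA of the listed taxa subtends (((sp56,sp66),sp13),((sp52,(sp45,sp49)),(((sp21,sp31),sp37),(sp30,(sp5,((sp33,sp1),sp65)))))).
That clade also contains sp65, which is not in the proposed group, so the group is not monophyletic.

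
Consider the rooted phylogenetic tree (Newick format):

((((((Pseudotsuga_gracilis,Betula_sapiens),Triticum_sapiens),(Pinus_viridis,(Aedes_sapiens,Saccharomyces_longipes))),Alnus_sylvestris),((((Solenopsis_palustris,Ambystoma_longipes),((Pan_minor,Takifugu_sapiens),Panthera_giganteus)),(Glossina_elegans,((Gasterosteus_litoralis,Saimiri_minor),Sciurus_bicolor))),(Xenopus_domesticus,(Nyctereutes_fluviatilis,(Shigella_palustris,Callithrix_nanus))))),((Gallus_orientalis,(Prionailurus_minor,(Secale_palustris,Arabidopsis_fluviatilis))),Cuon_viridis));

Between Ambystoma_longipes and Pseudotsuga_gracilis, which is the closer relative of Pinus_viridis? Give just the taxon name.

The MRCA of Pinus_viridis and Pseudotsuga_gracilis subtends (((Pseudotsuga_gracilis,Betula_sapiens),Triticum_sapiens),(Pinus_viridis,(Aedes_sapiens,Saccharomyces_longipes))) (6 taxa).
The MRCA of Pinus_viridis and Ambystoma_longipes subtends (((((Pseudotsuga_gracilis,Betula_sapiens),Triticum_sapiens),(Pinus_viridis,(Aedes_sapiens,Saccharomyces_longipes))),Alnus_sylvestris),((((Solenopsis_palustris,Ambystoma_longipes),((Pan_minor,Takifugu_sapiens),Panthera_giganteus)),(Glossina_elegans,((Gasterosteus_litoralis,Saimiri_minor),Sciurus_bicolor))),(Xenopus_domesticus,(Nyctereutes_fluviatilis,(Shigella_palustris,Callithrix_nanus))))) (20 taxa).
The first is nested inside the second, so Pinus_viridis shares a more recent common ancestor with Pseudotsuga_gracilis.

Pseudotsuga_gracilis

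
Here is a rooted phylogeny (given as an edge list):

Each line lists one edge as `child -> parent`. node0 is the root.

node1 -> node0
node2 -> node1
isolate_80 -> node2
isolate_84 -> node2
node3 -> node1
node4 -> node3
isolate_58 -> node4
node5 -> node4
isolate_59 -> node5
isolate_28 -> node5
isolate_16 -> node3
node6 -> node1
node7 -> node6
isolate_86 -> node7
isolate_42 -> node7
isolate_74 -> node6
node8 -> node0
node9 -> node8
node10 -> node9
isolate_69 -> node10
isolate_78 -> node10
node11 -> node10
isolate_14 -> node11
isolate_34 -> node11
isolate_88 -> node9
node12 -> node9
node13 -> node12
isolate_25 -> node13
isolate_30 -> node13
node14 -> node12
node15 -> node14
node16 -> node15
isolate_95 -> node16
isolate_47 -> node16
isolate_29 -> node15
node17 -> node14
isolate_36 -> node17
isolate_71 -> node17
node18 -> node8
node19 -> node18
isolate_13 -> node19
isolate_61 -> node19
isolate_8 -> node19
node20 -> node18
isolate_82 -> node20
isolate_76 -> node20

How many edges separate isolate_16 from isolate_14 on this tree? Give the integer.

8

The MRCA of isolate_16 and isolate_14 is the root of the tree.
From isolate_16 up to that node: 3 branches. From isolate_14 up to the same node: 5 branches. Total: 3 + 5 = 8.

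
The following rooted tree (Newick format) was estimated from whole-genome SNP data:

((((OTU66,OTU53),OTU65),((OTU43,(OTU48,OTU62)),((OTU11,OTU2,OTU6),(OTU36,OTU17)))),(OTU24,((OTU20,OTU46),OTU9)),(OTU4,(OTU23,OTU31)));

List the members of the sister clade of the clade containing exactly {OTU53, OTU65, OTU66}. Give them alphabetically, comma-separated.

The clade containing exactly {OTU53, OTU65, OTU66} attaches to the tree at the node subtending (((OTU66,OTU53),OTU65),((OTU43,(OTU48,OTU62)),((OTU11,OTU2,OTU6),(OTU36,OTU17)))).
The other lineage descending from that same node — the sister group — is ((OTU43,(OTU48,OTU62)),((OTU11,OTU2,OTU6),(OTU36,OTU17))); its 8 tips in alphabetical order are the answer.

OTU11, OTU17, OTU2, OTU36, OTU43, OTU48, OTU6, OTU62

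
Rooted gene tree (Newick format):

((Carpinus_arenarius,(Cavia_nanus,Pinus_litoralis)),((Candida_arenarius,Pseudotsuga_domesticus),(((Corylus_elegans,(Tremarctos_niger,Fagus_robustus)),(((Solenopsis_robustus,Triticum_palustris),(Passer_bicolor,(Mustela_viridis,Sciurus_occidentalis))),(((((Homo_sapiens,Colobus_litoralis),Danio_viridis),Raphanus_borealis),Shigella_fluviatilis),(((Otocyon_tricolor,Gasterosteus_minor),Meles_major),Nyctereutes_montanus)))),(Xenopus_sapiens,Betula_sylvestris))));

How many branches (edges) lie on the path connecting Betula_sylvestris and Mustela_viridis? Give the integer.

8

The MRCA of Betula_sylvestris and Mustela_viridis is the node subtending (((Corylus_elegans,(Tremarctos_niger,Fagus_robustus)),(((Solenopsis_robustus,Triticum_palustris),(Passer_bicolor,(Mustela_viridis,Sciurus_occidentalis))),(((((Homo_sapiens,Colobus_litoralis),Danio_viridis),Raphanus_borealis),Shigella_fluviatilis),(((Otocyon_tricolor,Gasterosteus_minor),Meles_major),Nyctereutes_montanus)))),(Xenopus_sapiens,Betula_sylvestris)).
From Betula_sylvestris up to that node: 2 branches. From Mustela_viridis up to the same node: 6 branches. Total: 2 + 6 = 8.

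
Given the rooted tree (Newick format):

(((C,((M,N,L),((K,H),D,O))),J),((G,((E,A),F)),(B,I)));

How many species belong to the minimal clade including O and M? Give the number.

The MRCA of O and M is the node subtending ((M,N,L),((K,H),D,O)).
That clade contains 7 terminal taxa: D, H, K, L, M, N, O.

7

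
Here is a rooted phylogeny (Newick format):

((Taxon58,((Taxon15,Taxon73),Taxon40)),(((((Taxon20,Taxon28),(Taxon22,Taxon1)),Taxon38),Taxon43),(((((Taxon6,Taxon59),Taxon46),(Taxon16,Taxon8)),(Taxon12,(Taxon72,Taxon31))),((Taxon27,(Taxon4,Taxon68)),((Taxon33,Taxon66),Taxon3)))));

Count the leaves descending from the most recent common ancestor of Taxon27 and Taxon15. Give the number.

The MRCA of Taxon27 and Taxon15 is the root, so the clade is the entire tree.
That clade contains 24 terminal taxa: Taxon1, Taxon12, Taxon15, Taxon16, Taxon20, Taxon22, Taxon27, Taxon28, Taxon3, Taxon31, Taxon33, Taxon38, Taxon4, Taxon40, Taxon43, Taxon46, Taxon58, Taxon59, Taxon6, Taxon66, Taxon68, Taxon72, Taxon73, Taxon8.

24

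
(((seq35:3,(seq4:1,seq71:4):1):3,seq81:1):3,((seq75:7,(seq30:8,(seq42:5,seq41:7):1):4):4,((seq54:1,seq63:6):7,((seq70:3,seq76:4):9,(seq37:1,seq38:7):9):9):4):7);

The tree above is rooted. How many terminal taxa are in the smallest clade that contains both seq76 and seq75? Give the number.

The MRCA of seq76 and seq75 is the node subtending ((seq75,(seq30,(seq42,seq41))),((seq54,seq63),((seq70,seq76),(seq37,seq38)))).
That clade contains 10 terminal taxa: seq30, seq37, seq38, seq41, seq42, seq54, seq63, seq70, seq75, seq76.

10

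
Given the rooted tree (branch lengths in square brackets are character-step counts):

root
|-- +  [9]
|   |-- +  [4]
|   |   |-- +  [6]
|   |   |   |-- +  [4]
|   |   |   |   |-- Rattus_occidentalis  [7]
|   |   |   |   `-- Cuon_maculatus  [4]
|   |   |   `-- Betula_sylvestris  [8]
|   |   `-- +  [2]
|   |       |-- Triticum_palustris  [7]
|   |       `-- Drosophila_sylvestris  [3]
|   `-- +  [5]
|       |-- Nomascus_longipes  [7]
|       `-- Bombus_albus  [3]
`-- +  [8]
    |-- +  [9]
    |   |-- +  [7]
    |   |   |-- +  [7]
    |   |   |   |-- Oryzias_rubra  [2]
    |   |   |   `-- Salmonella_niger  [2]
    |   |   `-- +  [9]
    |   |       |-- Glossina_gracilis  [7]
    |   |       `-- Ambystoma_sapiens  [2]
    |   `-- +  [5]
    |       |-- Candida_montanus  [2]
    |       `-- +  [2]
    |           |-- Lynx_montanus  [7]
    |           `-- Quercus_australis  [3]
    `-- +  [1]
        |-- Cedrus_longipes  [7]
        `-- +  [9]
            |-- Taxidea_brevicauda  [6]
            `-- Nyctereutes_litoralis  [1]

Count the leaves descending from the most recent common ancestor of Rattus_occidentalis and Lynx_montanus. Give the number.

The MRCA of Rattus_occidentalis and Lynx_montanus is the root, so the clade is the entire tree.
That clade contains 17 terminal taxa: Ambystoma_sapiens, Betula_sylvestris, Bombus_albus, Candida_montanus, Cedrus_longipes, Cuon_maculatus, Drosophila_sylvestris, Glossina_gracilis, Lynx_montanus, Nomascus_longipes, Nyctereutes_litoralis, Oryzias_rubra, Quercus_australis, Rattus_occidentalis, Salmonella_niger, Taxidea_brevicauda, Triticum_palustris.

17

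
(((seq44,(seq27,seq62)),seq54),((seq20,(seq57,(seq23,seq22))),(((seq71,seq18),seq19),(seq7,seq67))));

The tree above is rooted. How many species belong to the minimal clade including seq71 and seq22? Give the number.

The MRCA of seq71 and seq22 is the node subtending ((seq20,(seq57,(seq23,seq22))),(((seq71,seq18),seq19),(seq7,seq67))).
That clade contains 9 terminal taxa: seq18, seq19, seq20, seq22, seq23, seq57, seq67, seq7, seq71.

9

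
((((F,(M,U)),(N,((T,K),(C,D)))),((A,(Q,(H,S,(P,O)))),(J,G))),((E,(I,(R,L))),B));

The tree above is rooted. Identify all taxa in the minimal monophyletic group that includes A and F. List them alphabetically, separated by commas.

Tracing A: it sits inside (A,(Q,(H,S,(P,O)))).
Tracing F: it sits inside (F,(M,U)).
The smallest clade enclosing both is (((F,(M,U)),(N,((T,K),(C,D)))),((A,(Q,(H,S,(P,O)))),(J,G))); the answer is its 16 terminal taxa in alphabetical order.

A, C, D, F, G, H, J, K, M, N, O, P, Q, S, T, U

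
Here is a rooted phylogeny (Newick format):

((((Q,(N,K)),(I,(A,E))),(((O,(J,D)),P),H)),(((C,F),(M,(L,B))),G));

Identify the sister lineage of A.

A attaches to the tree at the node subtending (A,E).
The other lineage descending from that same node — the sister group — is the single tip E.

E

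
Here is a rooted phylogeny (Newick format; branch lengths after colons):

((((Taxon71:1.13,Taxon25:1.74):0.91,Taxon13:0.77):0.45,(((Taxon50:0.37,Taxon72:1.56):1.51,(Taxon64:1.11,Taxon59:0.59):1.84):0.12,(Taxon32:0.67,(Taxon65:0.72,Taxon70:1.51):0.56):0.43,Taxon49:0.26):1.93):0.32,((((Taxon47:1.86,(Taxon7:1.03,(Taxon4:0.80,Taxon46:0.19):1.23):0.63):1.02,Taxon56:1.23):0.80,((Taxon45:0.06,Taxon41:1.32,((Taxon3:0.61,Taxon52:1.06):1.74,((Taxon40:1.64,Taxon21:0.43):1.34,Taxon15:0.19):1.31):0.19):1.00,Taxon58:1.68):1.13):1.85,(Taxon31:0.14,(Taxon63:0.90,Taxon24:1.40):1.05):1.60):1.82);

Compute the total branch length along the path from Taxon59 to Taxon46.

12.34

The path runs Taxon59 → … → MRCA → … → Taxon46; the MRCA is the root of the tree.
Branch lengths along that path: 0.59 + 1.84 + 0.12 + 1.93 + 0.32 + 1.82 + 1.85 + 0.80 + 1.02 + 0.63 + 1.23 + 0.19 = 12.34.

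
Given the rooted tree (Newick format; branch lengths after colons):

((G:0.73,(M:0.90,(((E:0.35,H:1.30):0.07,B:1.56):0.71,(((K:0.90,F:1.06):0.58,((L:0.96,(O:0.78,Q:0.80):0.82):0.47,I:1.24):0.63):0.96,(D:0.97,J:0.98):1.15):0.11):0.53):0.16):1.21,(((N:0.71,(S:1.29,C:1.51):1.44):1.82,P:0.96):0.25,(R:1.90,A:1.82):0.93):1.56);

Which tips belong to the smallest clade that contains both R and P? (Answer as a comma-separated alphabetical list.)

A, C, N, P, R, S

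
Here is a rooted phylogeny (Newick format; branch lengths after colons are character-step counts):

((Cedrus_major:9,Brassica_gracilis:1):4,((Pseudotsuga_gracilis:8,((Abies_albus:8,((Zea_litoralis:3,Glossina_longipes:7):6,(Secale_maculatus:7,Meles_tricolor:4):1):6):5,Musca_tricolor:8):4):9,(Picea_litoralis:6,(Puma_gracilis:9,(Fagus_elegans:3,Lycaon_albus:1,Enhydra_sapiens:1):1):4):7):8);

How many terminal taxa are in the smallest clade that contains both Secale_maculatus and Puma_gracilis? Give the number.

12

The MRCA of Secale_maculatus and Puma_gracilis is the node subtending ((Pseudotsuga_gracilis,((Abies_albus,((Zea_litoralis,Glossina_longipes),(Secale_maculatus,Meles_tricolor))),Musca_tricolor)),(Picea_litoralis,(Puma_gracilis,(Fagus_elegans,Lycaon_albus,Enhydra_sapiens)))).
That clade contains 12 terminal taxa: Abies_albus, Enhydra_sapiens, Fagus_elegans, Glossina_longipes, Lycaon_albus, Meles_tricolor, Musca_tricolor, Picea_litoralis, Pseudotsuga_gracilis, Puma_gracilis, Secale_maculatus, Zea_litoralis.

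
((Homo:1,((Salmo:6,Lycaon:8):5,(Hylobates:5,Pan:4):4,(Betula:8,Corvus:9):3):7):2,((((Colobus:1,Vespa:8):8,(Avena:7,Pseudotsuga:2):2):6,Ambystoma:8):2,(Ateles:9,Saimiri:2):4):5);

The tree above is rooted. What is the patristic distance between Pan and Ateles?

35

The path runs Pan → … → MRCA → … → Ateles; the MRCA is the root of the tree.
Branch lengths along that path: 4 + 4 + 7 + 2 + 5 + 4 + 9 = 35.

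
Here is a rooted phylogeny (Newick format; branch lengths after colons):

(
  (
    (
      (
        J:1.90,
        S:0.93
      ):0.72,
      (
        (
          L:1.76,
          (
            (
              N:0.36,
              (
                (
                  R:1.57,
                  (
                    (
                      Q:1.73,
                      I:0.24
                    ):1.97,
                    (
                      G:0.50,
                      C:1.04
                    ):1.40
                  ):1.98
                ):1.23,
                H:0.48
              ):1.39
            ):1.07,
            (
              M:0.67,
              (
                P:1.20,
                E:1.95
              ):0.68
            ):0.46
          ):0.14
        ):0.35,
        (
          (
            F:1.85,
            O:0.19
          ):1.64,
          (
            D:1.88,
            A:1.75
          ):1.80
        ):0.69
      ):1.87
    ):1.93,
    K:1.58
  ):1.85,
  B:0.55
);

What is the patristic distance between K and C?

13.98

The path runs K → … → MRCA → … → C; the MRCA is the node subtending (((J,S),((L,((N,((R,((Q,I),(G,C))),H)),(M,(P,E)))),((F,O),(D,A)))),K).
Branch lengths along that path: 1.58 + 1.93 + 1.87 + 0.35 + 0.14 + 1.07 + 1.39 + 1.23 + 1.98 + 1.40 + 1.04 = 13.98.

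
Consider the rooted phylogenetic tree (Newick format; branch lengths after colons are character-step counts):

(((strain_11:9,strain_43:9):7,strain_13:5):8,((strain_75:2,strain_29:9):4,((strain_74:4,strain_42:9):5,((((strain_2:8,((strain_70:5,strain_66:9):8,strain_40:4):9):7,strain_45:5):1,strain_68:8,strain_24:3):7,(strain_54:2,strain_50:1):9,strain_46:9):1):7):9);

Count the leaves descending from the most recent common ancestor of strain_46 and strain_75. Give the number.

14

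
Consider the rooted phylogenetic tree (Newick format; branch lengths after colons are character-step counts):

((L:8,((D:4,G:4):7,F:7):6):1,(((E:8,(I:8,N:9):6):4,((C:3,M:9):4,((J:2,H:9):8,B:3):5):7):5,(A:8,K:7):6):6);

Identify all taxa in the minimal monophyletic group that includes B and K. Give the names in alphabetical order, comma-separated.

Tracing B: it sits inside ((J,H),B).
Tracing K: it sits inside (A,K).
The smallest clade enclosing both is (((E,(I,N)),((C,M),((J,H),B))),(A,K)); the answer is its 10 terminal taxa in alphabetical order.

A, B, C, E, H, I, J, K, M, N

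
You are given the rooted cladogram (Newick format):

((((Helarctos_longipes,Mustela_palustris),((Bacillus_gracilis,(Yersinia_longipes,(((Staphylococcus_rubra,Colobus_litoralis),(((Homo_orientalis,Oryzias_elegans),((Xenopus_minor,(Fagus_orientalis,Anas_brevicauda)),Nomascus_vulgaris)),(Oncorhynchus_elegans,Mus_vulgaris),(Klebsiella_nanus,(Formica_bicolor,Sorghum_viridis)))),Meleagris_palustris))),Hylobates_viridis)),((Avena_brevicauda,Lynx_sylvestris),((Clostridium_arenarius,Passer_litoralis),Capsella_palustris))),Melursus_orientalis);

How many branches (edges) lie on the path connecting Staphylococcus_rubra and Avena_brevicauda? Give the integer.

11

The MRCA of Staphylococcus_rubra and Avena_brevicauda is the node subtending (((Helarctos_longipes,Mustela_palustris),((Bacillus_gracilis,(Yersinia_longipes,(((Staphylococcus_rubra,Colobus_litoralis),(((Homo_orientalis,Oryzias_elegans),((Xenopus_minor,(Fagus_orientalis,Anas_brevicauda)),Nomascus_vulgaris)),(Oncorhynchus_elegans,Mus_vulgaris),(Klebsiella_nanus,(Formica_bicolor,Sorghum_viridis)))),Meleagris_palustris))),Hylobates_viridis)),((Avena_brevicauda,Lynx_sylvestris),((Clostridium_arenarius,Passer_litoralis),Capsella_palustris))).
From Staphylococcus_rubra up to that node: 8 branches. From Avena_brevicauda up to the same node: 3 branches. Total: 8 + 3 = 11.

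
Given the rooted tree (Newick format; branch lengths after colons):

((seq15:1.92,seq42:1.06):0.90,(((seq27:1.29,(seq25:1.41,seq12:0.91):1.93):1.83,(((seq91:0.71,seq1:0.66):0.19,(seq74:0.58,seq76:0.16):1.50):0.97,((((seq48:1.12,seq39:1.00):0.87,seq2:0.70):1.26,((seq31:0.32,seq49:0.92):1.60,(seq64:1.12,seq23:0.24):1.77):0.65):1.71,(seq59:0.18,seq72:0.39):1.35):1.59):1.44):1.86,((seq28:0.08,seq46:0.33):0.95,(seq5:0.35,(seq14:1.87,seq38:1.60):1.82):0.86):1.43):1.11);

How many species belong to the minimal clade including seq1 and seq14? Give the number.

21

The MRCA of seq1 and seq14 is the node subtending (((seq27,(seq25,seq12)),(((seq91,seq1),(seq74,seq76)),((((seq48,seq39),seq2),((seq31,seq49),(seq64,seq23))),(seq59,seq72)))),((seq28,seq46),(seq5,(seq14,seq38)))).
That clade contains 21 terminal taxa: seq1, seq12, seq14, seq2, seq23, seq25, seq27, seq28, seq31, seq38, seq39, seq46, seq48, seq49, seq5, seq59, seq64, seq72, seq74, seq76, seq91.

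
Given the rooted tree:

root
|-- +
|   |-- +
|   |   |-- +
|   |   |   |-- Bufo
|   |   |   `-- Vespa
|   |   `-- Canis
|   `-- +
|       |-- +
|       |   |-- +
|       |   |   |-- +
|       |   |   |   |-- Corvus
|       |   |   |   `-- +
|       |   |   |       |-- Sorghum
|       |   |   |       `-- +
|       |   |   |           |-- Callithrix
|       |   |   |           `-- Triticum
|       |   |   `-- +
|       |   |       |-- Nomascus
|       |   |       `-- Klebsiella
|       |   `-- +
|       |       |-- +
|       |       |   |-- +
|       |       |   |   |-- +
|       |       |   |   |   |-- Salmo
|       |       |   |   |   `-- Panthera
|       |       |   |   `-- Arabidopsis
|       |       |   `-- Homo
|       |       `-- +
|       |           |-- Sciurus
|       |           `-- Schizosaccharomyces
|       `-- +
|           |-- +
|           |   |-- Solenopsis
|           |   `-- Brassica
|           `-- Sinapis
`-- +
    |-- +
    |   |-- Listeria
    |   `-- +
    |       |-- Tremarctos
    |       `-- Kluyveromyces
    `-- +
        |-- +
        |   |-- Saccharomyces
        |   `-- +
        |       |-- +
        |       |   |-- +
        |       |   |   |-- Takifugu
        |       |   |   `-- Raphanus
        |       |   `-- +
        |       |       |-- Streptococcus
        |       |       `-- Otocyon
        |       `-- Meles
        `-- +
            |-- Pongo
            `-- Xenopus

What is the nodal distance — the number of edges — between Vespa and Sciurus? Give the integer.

8

The MRCA of Vespa and Sciurus is the node subtending (((Bufo,Vespa),Canis),((((Corvus,(Sorghum,(Callithrix,Triticum))),(Nomascus,Klebsiella)),((((Salmo,Panthera),Arabidopsis),Homo),(Sciurus,Schizosaccharomyces))),((Solenopsis,Brassica),Sinapis))).
From Vespa up to that node: 3 branches. From Sciurus up to the same node: 5 branches. Total: 3 + 5 = 8.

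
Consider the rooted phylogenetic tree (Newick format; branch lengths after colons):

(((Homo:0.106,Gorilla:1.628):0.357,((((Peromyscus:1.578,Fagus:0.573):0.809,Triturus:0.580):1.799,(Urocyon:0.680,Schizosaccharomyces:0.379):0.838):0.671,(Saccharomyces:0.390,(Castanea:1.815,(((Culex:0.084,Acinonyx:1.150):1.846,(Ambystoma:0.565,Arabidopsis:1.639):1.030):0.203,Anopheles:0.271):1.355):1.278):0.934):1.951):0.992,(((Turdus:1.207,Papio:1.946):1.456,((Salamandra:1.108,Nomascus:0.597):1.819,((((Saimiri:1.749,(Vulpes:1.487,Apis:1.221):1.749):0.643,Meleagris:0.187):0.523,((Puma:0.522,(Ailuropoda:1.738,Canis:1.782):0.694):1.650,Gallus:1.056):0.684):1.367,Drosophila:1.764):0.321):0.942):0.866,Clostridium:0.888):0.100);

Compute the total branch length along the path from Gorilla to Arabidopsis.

10.375

The path runs Gorilla → … → MRCA → … → Arabidopsis; the MRCA is the node subtending ((Homo,Gorilla),((((Peromyscus,Fagus),Triturus),(Urocyon,Schizosaccharomyces)),(Saccharomyces,(Castanea,(((Culex,Acinonyx),(Ambystoma,Arabidopsis)),Anopheles))))).
Branch lengths along that path: 1.628 + 0.357 + 1.951 + 0.934 + 1.278 + 1.355 + 0.203 + 1.030 + 1.639 = 10.375.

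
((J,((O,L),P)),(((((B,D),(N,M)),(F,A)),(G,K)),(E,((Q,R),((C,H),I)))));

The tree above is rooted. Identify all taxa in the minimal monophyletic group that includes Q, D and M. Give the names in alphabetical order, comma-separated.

Tracing Q: it sits inside (Q,R).
Tracing D: it sits inside (B,D).
Tracing M: it sits inside (N,M).
The smallest clade enclosing all 3 is (((((B,D),(N,M)),(F,A)),(G,K)),(E,((Q,R),((C,H),I)))); the answer is its 14 terminal taxa in alphabetical order.

A, B, C, D, E, F, G, H, I, K, M, N, Q, R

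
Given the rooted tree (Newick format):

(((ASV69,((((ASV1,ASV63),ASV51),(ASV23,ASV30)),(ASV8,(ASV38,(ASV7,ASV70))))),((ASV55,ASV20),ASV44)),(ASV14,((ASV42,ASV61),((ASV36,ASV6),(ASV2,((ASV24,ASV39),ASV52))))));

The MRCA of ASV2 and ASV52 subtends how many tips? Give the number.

4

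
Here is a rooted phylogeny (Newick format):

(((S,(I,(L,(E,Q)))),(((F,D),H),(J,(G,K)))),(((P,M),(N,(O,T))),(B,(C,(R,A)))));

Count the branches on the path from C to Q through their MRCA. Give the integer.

The MRCA of C and Q is the root of the tree.
From C up to that node: 4 branches. From Q up to the same node: 6 branches. Total: 4 + 6 = 10.

10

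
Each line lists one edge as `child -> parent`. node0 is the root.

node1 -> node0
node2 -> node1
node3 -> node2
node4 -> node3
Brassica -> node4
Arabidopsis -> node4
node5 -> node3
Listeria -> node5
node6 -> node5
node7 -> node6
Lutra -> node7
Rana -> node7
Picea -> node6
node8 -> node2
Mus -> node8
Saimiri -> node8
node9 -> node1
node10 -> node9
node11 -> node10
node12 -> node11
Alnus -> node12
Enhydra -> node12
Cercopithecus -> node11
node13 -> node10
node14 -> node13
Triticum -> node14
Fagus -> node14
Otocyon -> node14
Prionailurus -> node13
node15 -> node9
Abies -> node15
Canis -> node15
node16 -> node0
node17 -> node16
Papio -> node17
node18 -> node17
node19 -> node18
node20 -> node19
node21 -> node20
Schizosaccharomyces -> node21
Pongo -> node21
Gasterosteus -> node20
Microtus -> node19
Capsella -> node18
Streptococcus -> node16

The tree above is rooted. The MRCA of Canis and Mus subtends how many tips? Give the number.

The MRCA of Canis and Mus is the node subtending ((((Brassica,Arabidopsis),(Listeria,((Lutra,Rana),Picea))),(Mus,Saimiri)),((((Alnus,Enhydra),Cercopithecus),((Triticum,Fagus,Otocyon),Prionailurus)),(Abies,Canis))).
That clade contains 17 terminal taxa: Abies, Alnus, Arabidopsis, Brassica, Canis, Cercopithecus, Enhydra, Fagus, Listeria, Lutra, Mus, Otocyon, Picea, Prionailurus, Rana, Saimiri, Triticum.

17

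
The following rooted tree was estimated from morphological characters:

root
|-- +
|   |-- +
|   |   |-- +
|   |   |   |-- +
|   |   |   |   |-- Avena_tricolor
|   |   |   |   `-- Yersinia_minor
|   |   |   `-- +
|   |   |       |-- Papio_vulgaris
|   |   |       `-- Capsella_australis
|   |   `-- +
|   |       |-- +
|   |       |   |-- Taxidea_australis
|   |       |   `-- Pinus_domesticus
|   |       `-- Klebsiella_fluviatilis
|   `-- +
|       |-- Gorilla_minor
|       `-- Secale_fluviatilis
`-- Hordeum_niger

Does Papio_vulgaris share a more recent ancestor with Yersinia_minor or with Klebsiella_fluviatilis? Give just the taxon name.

Yersinia_minor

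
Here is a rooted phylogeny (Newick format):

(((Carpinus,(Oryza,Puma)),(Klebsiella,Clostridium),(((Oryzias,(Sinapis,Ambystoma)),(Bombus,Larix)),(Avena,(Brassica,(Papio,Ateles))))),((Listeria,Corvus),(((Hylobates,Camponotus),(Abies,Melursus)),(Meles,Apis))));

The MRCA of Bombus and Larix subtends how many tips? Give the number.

2

The MRCA of Bombus and Larix is the node subtending (Bombus,Larix).
That clade contains 2 terminal taxa: Bombus, Larix.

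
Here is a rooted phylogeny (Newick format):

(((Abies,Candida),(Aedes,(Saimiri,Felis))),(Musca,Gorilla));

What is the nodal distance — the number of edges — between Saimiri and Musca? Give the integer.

6

The MRCA of Saimiri and Musca is the root of the tree.
From Saimiri up to that node: 4 branches. From Musca up to the same node: 2 branches. Total: 4 + 2 = 6.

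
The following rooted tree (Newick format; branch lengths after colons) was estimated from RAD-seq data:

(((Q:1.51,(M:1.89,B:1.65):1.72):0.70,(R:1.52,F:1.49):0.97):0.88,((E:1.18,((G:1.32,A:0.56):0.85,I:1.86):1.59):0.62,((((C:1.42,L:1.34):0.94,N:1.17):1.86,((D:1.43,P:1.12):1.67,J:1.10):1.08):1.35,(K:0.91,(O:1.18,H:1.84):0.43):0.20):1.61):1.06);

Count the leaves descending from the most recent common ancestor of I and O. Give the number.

The MRCA of I and O is the node subtending ((E,((G,A),I)),((((C,L),N),((D,P),J)),(K,(O,H)))).
That clade contains 13 terminal taxa: A, C, D, E, G, H, I, J, K, L, N, O, P.

13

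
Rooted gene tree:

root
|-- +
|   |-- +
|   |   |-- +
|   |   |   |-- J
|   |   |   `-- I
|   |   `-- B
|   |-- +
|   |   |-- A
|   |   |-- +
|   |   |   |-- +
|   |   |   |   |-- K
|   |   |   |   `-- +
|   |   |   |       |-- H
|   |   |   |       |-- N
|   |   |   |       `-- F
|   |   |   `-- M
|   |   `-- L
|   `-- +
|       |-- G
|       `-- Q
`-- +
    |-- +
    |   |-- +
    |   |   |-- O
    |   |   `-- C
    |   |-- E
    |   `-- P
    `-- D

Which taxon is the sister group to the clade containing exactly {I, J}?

The clade containing exactly {I, J} attaches to the tree at the node subtending ((J,I),B).
The other lineage descending from that same node — the sister group — is the single tip B.

B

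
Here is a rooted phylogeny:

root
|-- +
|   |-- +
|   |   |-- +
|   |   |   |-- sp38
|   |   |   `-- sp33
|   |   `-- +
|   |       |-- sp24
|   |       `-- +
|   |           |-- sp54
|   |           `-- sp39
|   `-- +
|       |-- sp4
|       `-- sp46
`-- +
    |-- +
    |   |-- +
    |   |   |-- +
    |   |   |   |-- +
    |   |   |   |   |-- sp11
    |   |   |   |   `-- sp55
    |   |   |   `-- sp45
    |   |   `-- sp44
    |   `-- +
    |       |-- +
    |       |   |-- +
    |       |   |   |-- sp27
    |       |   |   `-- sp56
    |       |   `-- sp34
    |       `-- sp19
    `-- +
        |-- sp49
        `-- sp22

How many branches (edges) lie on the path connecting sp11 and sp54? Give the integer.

11

The MRCA of sp11 and sp54 is the root of the tree.
From sp11 up to that node: 6 branches. From sp54 up to the same node: 5 branches. Total: 6 + 5 = 11.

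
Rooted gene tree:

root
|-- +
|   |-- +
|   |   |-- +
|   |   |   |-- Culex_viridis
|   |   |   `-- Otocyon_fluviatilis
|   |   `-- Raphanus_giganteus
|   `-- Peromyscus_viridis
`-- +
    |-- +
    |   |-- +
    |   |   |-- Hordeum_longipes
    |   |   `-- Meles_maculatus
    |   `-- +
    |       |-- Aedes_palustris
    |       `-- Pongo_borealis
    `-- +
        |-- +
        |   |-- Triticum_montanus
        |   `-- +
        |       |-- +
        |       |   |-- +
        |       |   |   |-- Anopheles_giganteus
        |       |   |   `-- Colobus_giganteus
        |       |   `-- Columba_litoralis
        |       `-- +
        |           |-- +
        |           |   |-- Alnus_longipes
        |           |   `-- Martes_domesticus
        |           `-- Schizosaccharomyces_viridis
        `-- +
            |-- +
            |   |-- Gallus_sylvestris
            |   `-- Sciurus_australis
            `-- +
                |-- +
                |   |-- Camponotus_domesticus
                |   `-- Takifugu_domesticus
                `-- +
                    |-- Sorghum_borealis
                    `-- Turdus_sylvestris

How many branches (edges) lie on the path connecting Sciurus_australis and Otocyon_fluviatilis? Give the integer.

9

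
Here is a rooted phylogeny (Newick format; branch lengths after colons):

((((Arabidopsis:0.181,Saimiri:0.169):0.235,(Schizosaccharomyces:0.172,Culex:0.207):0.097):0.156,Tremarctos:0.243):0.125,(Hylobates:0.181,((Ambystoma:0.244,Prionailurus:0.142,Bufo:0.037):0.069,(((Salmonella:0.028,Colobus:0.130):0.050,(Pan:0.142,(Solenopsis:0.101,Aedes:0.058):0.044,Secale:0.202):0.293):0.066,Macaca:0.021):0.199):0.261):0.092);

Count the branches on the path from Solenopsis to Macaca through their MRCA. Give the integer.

5

The MRCA of Solenopsis and Macaca is the node subtending (((Salmonella,Colobus),(Pan,(Solenopsis,Aedes),Secale)),Macaca).
From Solenopsis up to that node: 4 branches. From Macaca up to the same node: 1 branch. Total: 4 + 1 = 5.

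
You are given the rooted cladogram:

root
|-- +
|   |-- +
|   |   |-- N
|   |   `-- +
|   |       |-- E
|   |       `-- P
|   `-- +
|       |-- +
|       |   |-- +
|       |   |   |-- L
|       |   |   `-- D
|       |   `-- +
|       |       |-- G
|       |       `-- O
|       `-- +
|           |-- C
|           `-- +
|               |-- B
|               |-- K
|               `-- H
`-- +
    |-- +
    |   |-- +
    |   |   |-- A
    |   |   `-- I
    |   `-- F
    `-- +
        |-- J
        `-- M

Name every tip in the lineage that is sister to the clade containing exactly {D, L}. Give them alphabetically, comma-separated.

G, O

The clade containing exactly {D, L} attaches to the tree at the node subtending ((L,D),(G,O)).
The other lineage descending from that same node — the sister group — is (G,O); its 2 tips in alphabetical order are the answer.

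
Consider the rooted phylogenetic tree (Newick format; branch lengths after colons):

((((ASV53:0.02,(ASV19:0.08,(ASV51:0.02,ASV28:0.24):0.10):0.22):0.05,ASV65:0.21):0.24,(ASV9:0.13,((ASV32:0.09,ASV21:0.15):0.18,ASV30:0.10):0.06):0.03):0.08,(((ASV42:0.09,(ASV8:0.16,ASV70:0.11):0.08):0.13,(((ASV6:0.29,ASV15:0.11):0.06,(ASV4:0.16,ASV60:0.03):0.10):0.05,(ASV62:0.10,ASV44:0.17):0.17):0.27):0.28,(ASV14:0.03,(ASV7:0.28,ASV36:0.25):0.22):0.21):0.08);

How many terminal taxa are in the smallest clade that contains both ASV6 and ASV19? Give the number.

The MRCA of ASV6 and ASV19 is the root, so the clade is the entire tree.
That clade contains 21 terminal taxa: ASV14, ASV15, ASV19, ASV21, ASV28, ASV30, ASV32, ASV36, ASV4, ASV42, ASV44, ASV51, ASV53, ASV6, ASV60, ASV62, ASV65, ASV7, ASV70, ASV8, ASV9.

21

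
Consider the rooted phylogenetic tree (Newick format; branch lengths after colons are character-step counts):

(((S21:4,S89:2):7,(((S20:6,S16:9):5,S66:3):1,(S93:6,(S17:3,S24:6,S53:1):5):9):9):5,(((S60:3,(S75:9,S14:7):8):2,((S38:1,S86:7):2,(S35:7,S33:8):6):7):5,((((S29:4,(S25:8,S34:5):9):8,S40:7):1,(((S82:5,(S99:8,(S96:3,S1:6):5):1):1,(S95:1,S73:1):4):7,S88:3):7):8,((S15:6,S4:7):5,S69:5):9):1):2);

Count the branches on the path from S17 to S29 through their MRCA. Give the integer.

11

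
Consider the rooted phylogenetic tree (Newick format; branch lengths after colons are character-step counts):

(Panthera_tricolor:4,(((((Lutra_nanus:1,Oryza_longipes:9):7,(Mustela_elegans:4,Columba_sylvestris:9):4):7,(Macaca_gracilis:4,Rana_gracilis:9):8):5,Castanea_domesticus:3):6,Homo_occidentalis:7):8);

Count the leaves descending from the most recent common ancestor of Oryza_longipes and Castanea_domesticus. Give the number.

The MRCA of Oryza_longipes and Castanea_domesticus is the node subtending ((((Lutra_nanus,Oryza_longipes),(Mustela_elegans,Columba_sylvestris)),(Macaca_gracilis,Rana_gracilis)),Castanea_domesticus).
That clade contains 7 terminal taxa: Castanea_domesticus, Columba_sylvestris, Lutra_nanus, Macaca_gracilis, Mustela_elegans, Oryza_longipes, Rana_gracilis.

7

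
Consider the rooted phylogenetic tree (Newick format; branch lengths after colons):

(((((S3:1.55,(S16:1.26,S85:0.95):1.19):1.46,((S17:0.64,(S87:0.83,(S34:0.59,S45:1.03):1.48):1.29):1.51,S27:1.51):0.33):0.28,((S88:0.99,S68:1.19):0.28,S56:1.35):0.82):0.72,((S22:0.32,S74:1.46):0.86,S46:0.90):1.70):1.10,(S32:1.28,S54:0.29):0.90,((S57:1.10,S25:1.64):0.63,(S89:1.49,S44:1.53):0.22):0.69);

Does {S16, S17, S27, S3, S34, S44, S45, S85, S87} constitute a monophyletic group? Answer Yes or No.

No

The MRCA of the listed taxa is the root, so the smallest clade containing them is the whole tree.
That clade also contains S22, S25, S32, S46, S54, S56, S57, S68, S74, S88, S89, which are not in the proposed group, so the group is not monophyletic.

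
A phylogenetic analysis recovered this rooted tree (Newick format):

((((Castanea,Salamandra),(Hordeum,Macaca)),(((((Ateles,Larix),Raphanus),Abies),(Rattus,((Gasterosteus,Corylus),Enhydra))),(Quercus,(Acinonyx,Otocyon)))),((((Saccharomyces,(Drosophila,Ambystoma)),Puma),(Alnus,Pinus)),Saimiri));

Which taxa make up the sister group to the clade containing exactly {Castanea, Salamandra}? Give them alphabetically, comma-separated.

The clade containing exactly {Castanea, Salamandra} attaches to the tree at the node subtending ((Castanea,Salamandra),(Hordeum,Macaca)).
The other lineage descending from that same node — the sister group — is (Hordeum,Macaca); its 2 tips in alphabetical order are the answer.

Hordeum, Macaca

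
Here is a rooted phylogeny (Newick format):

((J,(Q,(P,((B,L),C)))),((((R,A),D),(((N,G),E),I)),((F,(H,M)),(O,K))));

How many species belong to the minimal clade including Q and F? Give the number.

The MRCA of Q and F is the root, so the clade is the entire tree.
That clade contains 18 terminal taxa: A, B, C, D, E, F, G, H, I, J, K, L, M, N, O, P, Q, R.

18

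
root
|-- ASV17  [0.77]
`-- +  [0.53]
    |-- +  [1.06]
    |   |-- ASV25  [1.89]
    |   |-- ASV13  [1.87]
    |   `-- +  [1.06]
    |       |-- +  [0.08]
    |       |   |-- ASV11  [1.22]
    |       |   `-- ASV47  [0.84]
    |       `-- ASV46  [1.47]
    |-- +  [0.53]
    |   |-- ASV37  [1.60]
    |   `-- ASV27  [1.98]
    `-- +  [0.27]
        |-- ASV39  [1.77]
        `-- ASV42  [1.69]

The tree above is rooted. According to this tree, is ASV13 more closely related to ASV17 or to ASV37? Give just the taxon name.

ASV37

The MRCA of ASV13 and ASV37 subtends ((ASV25,ASV13,((ASV11,ASV47),ASV46)),(ASV37,ASV27),(ASV39,ASV42)) (9 taxa).
The MRCA of ASV13 and ASV17 is the root, subtending the entire tree (10 taxa).
The first is nested inside the second, so ASV13 shares a more recent common ancestor with ASV37.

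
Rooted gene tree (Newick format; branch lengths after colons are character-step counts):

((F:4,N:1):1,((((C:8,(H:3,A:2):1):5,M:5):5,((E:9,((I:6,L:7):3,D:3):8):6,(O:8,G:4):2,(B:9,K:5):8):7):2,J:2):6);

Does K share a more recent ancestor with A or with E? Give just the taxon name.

E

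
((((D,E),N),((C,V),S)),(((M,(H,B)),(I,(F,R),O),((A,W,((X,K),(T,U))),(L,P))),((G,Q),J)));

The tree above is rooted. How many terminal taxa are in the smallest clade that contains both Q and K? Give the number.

18

The MRCA of Q and K is the node subtending (((M,(H,B)),(I,(F,R),O),((A,W,((X,K),(T,U))),(L,P))),((G,Q),J)).
That clade contains 18 terminal taxa: A, B, F, G, H, I, J, K, L, M, O, P, Q, R, T, U, W, X.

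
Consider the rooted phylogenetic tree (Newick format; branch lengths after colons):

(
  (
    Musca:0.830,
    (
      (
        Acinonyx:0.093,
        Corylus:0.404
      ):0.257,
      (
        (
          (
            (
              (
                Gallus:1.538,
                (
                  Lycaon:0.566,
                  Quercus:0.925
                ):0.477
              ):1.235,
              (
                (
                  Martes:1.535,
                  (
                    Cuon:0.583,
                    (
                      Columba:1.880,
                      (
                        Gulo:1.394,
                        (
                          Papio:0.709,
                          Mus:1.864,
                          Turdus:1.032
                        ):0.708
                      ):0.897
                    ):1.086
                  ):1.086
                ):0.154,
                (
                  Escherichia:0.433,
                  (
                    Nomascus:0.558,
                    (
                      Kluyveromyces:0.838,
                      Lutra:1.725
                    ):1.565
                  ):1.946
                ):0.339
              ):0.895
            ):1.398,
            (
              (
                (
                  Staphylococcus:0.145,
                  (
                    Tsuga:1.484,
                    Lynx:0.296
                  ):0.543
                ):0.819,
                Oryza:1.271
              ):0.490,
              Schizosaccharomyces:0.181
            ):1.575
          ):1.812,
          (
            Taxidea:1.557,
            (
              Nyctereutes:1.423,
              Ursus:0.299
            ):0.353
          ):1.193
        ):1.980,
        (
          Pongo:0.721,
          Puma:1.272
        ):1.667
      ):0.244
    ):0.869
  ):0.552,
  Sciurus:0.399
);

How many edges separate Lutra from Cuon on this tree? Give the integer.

The MRCA of Lutra and Cuon is the node subtending ((Martes,(Cuon,(Columba,(Gulo,(Papio,Mus,Turdus))))),(Escherichia,(Nomascus,(Kluyveromyces,Lutra)))).
From Lutra up to that node: 4 branches. From Cuon up to the same node: 3 branches. Total: 4 + 3 = 7.

7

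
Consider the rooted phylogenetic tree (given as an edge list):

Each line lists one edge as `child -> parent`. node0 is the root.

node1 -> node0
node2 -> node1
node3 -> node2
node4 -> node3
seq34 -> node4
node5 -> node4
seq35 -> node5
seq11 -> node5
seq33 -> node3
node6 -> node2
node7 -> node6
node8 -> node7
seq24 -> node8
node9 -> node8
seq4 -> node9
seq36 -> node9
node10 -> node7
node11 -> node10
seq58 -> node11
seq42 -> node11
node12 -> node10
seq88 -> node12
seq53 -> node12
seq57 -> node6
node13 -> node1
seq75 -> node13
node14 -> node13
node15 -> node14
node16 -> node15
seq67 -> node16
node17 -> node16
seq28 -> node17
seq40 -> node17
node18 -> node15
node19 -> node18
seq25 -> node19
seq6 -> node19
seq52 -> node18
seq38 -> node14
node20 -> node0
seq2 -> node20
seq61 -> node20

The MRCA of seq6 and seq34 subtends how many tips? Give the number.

20

The MRCA of seq6 and seq34 is the node subtending ((((seq34,(seq35,seq11)),seq33),(((seq24,(seq4,seq36)),((seq58,seq42),(seq88,seq53))),seq57)),(seq75,(((seq67,(seq28,seq40)),((seq25,seq6),seq52)),seq38))).
That clade contains 20 terminal taxa: seq11, seq24, seq25, seq28, seq33, seq34, seq35, seq36, seq38, seq4, seq40, seq42, seq52, seq53, seq57, seq58, seq6, seq67, seq75, seq88.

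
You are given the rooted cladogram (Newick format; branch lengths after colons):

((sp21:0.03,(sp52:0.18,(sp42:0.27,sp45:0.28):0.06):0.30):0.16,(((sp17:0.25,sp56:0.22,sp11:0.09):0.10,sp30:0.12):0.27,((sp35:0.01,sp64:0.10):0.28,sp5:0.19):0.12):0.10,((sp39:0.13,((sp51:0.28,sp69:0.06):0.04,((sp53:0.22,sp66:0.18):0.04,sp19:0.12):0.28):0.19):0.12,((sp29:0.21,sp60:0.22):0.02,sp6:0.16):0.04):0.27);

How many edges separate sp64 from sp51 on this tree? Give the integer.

The MRCA of sp64 and sp51 is the root of the tree.
From sp64 up to that node: 4 branches. From sp51 up to the same node: 5 branches. Total: 4 + 5 = 9.

9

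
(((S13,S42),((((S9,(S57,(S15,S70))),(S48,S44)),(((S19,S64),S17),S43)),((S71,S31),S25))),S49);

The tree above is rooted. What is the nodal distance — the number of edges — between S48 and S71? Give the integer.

7

The MRCA of S48 and S71 is the node subtending ((((S9,(S57,(S15,S70))),(S48,S44)),(((S19,S64),S17),S43)),((S71,S31),S25)).
From S48 up to that node: 4 branches. From S71 up to the same node: 3 branches. Total: 4 + 3 = 7.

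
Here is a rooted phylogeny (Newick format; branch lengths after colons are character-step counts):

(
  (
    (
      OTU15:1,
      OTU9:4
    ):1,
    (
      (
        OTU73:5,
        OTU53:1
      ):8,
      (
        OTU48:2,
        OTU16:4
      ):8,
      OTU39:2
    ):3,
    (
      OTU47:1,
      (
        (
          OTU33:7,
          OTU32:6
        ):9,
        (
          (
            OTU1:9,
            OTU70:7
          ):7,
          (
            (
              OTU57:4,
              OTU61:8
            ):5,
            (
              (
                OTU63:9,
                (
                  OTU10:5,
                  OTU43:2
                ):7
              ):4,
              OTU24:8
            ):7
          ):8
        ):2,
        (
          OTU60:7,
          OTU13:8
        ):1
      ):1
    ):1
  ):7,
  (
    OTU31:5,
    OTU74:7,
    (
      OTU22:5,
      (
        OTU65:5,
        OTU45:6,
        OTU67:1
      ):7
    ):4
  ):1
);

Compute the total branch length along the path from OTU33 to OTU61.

The path runs OTU33 → … → MRCA → … → OTU61; the MRCA is the node subtending ((OTU33,OTU32),((OTU1,OTU70),((OTU57,OTU61),((OTU63,(OTU10,OTU43)),OTU24))),(OTU60,OTU13)).
Branch lengths along that path: 7 + 9 + 2 + 8 + 5 + 8 = 39.

39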